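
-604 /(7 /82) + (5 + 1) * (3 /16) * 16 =-49402 /7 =-7057.43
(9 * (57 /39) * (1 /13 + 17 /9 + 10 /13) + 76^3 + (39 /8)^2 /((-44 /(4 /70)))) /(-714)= -1218743988557 /1982140160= -614.86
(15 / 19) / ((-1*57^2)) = -5 / 20577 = -0.00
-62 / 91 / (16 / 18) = -279 / 364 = -0.77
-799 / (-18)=799 / 18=44.39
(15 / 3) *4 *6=120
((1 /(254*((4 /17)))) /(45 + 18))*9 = 17 /7112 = 0.00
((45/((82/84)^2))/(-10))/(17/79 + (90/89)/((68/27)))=-271087236/35403541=-7.66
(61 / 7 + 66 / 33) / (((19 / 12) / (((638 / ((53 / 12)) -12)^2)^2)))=2185702041744000000 / 1049433973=2082743743.75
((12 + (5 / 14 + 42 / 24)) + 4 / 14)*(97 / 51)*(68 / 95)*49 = 273637 / 285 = 960.13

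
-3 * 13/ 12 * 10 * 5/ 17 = -325/ 34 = -9.56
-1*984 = -984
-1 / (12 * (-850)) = 1 / 10200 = 0.00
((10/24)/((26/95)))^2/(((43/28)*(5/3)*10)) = 63175/697632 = 0.09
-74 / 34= -37 / 17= -2.18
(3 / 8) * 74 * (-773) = -85803 / 4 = -21450.75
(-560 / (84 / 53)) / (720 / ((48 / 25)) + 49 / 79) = -41870 / 44511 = -0.94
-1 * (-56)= 56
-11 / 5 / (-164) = 11 / 820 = 0.01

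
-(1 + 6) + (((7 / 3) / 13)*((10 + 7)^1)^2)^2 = 4081882 / 1521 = 2683.68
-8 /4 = -2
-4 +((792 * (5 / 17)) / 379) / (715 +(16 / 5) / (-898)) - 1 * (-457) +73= 5439948746206 / 10342090981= 526.00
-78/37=-2.11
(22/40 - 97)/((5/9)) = -17361/100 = -173.61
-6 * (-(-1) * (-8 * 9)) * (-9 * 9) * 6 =-209952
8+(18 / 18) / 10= 8.10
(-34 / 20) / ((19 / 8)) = -68 / 95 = -0.72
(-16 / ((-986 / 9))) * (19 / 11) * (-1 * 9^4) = -8975448 / 5423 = -1655.07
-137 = -137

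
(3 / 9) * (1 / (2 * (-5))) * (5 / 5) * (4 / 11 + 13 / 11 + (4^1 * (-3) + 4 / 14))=261 / 770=0.34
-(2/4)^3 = -1/8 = -0.12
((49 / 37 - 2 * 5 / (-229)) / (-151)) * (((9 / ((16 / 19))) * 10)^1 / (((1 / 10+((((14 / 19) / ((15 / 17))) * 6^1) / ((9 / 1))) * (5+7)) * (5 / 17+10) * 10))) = -0.00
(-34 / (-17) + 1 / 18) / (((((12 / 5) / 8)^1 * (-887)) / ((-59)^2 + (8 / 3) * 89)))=-2063675 / 71847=-28.72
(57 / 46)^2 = 3249 / 2116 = 1.54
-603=-603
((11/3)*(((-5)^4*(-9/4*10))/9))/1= -34375/6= -5729.17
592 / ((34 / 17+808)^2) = 0.00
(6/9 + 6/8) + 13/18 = 77/36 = 2.14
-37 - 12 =-49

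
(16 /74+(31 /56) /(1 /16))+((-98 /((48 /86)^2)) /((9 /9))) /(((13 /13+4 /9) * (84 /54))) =-28214933 /215488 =-130.94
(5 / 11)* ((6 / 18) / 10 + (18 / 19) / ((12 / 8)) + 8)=449 / 114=3.94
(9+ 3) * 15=180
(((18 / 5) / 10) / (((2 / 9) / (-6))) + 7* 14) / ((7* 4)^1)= 2207 / 700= 3.15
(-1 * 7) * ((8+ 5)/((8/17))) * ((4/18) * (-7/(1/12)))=10829/3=3609.67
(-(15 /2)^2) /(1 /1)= -225 /4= -56.25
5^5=3125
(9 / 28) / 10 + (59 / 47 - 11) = -127817 / 13160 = -9.71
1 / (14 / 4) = 2 / 7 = 0.29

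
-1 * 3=-3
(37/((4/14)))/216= 0.60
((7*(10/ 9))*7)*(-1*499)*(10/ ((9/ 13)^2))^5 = -3370777984199899000000/ 31381059609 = -107414409398.50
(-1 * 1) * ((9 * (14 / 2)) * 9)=-567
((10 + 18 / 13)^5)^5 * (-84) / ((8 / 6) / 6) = -682393190955689519434457543968607392786122288050108104704 / 7056410014866816666030739693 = -96705433714592486234589970000.00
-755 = -755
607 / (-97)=-607 / 97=-6.26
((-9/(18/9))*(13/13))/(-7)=9/14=0.64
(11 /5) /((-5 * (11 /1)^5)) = -1 /366025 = -0.00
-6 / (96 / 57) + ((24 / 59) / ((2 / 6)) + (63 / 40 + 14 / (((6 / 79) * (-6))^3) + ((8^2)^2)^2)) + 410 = 115458572096807 / 6881760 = 16777477.29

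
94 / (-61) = -94 / 61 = -1.54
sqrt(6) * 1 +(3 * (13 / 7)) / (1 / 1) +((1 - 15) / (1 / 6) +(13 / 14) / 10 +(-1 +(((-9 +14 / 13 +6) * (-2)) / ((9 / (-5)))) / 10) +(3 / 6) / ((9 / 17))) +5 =-133961 / 1820 +sqrt(6) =-71.16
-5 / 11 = -0.45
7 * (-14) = -98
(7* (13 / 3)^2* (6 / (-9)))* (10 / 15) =-4732 / 81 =-58.42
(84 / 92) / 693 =1 / 759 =0.00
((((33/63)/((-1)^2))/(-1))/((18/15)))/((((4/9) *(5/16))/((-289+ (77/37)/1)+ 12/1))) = 223784/259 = 864.03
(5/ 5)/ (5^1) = 1/ 5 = 0.20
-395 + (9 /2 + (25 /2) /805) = -62868 /161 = -390.48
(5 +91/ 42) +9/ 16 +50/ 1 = 2771/ 48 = 57.73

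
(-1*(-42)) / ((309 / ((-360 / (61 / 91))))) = -458640 / 6283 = -73.00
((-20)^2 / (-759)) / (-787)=400 / 597333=0.00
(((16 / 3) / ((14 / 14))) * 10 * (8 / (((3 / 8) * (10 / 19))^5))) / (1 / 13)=8438228451328 / 455625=18520117.31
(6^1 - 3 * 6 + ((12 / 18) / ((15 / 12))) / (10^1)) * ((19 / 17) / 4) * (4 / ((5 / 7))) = -119168 / 6375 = -18.69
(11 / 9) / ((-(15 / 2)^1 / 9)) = -1.47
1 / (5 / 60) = 12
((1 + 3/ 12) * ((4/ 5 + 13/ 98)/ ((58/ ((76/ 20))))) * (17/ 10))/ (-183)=-147611/ 208034400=-0.00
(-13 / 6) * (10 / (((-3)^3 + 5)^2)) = -65 / 1452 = -0.04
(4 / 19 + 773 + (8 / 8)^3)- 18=756.21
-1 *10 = -10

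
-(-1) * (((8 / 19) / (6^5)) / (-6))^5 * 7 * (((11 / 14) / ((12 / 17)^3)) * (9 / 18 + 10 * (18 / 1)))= -54043 / 319854237615951349605728256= -0.00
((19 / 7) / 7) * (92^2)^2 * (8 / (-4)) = -2722293248 / 49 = -55557005.06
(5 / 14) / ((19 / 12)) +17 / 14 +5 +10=4373 / 266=16.44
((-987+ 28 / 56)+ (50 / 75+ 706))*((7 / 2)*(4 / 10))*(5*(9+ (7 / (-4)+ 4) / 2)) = -317331 / 16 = -19833.19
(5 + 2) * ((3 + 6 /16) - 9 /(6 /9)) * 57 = -32319 /8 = -4039.88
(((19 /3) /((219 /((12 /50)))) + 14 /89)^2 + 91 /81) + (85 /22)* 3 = 599002483283377 /47012511273750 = 12.74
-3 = -3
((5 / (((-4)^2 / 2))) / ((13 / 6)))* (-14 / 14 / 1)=-15 / 52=-0.29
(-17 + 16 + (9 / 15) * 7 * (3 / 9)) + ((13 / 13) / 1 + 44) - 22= 117 / 5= 23.40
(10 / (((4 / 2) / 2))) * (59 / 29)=20.34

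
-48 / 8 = -6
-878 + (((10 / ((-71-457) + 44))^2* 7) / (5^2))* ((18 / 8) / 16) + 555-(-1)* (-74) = -1487994049 / 3748096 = -397.00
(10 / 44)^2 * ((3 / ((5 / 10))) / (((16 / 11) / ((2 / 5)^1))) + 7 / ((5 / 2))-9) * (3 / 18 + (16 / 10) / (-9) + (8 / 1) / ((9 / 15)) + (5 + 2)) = -166439 / 34848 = -4.78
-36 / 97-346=-33598 / 97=-346.37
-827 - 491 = -1318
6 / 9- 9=-25 / 3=-8.33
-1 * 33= -33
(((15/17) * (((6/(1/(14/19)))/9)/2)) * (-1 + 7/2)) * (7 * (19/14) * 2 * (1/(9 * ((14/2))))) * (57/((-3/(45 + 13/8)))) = -177175/1224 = -144.75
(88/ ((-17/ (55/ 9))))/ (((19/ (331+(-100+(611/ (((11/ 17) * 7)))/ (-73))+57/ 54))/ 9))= -5124229220/ 1485477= -3449.55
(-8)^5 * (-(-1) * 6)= -196608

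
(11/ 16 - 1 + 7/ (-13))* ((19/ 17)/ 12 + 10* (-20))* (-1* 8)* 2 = -185083/ 68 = -2721.81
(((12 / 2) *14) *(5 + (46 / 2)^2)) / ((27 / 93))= 154504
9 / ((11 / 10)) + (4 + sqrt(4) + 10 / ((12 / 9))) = 477 / 22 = 21.68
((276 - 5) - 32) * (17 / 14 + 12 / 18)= 18881 / 42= 449.55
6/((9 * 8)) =1/12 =0.08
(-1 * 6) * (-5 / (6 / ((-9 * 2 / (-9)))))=10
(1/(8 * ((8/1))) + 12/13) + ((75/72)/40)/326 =763883/813696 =0.94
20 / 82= 10 / 41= 0.24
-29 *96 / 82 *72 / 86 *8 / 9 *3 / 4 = -33408 / 1763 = -18.95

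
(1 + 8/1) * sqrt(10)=9 * sqrt(10)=28.46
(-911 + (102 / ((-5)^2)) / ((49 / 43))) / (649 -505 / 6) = -6669534 / 4151525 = -1.61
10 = 10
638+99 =737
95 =95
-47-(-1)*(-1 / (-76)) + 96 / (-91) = -48.04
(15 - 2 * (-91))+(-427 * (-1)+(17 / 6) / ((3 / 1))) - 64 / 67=752531 / 1206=623.99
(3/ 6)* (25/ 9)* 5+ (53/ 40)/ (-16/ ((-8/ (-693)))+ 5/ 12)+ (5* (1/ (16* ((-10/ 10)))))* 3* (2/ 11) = 445956311/ 65842920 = 6.77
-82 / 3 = -27.33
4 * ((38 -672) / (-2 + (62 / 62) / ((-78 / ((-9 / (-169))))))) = 11143184 / 8791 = 1267.57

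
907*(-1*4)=-3628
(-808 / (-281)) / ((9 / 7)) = 2.24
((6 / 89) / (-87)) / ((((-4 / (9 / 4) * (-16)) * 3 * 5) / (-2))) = 3 / 825920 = 0.00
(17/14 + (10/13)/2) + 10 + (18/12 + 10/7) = 1322/91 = 14.53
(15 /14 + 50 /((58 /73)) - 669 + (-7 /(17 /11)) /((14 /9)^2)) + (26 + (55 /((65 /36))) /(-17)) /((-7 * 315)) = -403592435 /665028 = -606.88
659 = 659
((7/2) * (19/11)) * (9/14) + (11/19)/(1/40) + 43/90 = 1035379/37620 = 27.52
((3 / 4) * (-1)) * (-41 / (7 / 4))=123 / 7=17.57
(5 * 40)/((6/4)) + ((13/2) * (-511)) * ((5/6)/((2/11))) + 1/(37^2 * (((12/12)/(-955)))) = -495826805/32856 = -15090.91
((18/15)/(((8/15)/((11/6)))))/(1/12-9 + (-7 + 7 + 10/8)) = -99/184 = -0.54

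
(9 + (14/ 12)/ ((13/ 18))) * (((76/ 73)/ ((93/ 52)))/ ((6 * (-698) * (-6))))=1748/ 7108083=0.00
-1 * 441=-441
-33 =-33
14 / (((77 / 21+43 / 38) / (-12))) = -19152 / 547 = -35.01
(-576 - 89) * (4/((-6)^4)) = -665/324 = -2.05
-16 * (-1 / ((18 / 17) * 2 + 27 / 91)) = 24752 / 3735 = 6.63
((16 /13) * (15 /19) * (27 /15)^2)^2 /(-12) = -1259712 /1525225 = -0.83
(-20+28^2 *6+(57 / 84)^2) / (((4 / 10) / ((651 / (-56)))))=-1707766905 / 12544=-136142.13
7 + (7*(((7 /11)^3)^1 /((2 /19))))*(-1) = -26985 /2662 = -10.14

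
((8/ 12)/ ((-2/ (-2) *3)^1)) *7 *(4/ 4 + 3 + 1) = 70/ 9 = 7.78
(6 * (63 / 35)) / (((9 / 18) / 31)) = 3348 / 5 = 669.60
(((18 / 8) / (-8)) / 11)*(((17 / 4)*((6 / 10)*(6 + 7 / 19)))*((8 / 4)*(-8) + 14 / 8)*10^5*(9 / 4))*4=85201875 / 16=5325117.19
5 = 5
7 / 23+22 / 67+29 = 45664 / 1541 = 29.63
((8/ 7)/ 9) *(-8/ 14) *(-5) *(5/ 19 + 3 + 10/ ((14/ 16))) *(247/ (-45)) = -812864/ 27783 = -29.26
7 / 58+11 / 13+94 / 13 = 6181 / 754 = 8.20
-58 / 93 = -0.62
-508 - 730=-1238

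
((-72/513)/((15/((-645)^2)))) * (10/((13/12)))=-8875200/247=-35931.98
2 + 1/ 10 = 21/ 10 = 2.10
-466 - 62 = -528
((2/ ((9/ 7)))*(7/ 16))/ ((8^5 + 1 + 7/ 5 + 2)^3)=6125/ 316786926457434816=0.00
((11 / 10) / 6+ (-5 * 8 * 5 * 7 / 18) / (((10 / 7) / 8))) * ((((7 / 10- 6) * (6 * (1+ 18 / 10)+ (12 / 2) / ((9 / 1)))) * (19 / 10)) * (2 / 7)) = 10337939539 / 472500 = 21879.24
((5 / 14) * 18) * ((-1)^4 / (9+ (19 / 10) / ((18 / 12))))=675 / 1078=0.63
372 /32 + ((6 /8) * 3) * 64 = 1245 /8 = 155.62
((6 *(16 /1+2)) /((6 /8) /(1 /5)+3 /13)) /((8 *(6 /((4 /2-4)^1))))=-26 /23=-1.13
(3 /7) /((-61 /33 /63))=-891 /61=-14.61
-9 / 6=-3 / 2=-1.50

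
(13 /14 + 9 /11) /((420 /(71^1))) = 19099 /64680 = 0.30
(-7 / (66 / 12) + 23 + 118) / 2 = 1537 / 22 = 69.86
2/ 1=2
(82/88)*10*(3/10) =123/44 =2.80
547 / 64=8.55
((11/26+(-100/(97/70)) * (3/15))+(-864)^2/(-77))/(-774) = 1885383553/150306156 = 12.54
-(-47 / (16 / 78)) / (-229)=-1833 / 1832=-1.00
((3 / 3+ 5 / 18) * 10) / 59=115 / 531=0.22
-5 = -5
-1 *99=-99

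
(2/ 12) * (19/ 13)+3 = 253/ 78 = 3.24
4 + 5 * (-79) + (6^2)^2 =905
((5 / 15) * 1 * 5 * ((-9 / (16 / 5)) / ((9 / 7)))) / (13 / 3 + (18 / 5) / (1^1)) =-0.46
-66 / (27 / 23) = -56.22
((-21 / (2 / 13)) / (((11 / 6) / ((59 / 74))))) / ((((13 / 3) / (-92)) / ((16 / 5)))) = 8207136 / 2035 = 4032.99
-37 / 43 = -0.86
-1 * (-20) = 20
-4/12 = -1/3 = -0.33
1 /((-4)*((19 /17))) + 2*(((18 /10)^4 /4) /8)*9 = 1079431 /190000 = 5.68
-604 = -604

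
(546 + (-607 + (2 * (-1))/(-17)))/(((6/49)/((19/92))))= -13965/136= -102.68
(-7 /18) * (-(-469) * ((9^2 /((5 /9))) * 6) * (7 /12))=-1861461 /20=-93073.05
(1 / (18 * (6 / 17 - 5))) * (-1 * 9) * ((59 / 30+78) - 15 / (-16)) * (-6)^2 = 990267 / 3160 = 313.38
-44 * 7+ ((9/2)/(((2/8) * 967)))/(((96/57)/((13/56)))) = -266858833/866432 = -308.00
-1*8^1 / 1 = -8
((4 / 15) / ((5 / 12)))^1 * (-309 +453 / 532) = -131148 / 665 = -197.22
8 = 8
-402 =-402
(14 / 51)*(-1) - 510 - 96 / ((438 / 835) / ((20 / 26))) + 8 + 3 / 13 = -31112015 / 48399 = -642.82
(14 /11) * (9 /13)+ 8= 1270 /143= 8.88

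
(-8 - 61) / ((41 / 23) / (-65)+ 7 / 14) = -68770 / 471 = -146.01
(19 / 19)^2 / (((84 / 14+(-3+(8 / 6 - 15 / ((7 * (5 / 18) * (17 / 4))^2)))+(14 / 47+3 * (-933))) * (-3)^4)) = -3327835 / 753294266874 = -0.00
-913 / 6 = -152.17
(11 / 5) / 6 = 11 / 30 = 0.37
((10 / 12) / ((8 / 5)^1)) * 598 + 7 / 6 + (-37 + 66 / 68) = 37617 / 136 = 276.60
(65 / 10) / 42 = 13 / 84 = 0.15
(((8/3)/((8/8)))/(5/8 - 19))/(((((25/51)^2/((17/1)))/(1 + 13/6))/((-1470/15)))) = 5974208/1875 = 3186.24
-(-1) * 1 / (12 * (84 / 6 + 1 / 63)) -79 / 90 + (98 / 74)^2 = 191913979 / 217588860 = 0.88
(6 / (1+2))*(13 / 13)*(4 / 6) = 4 / 3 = 1.33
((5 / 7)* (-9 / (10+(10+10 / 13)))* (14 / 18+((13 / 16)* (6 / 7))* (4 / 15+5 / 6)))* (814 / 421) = -41169271 / 44558640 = -0.92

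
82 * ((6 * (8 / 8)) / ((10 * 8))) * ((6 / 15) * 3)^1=369 / 50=7.38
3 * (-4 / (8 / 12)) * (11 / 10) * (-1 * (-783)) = -77517 / 5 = -15503.40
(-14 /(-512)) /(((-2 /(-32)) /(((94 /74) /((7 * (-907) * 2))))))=-47 /1073888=-0.00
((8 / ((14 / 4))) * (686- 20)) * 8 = 85248 / 7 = 12178.29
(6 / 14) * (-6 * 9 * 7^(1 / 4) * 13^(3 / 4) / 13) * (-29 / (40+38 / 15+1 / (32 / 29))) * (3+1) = 311040 * 13^(3 / 4) * 7^(1 / 4) / 65429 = 52.94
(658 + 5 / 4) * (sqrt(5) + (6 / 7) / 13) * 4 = 15822 / 91 + 2637 * sqrt(5) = 6070.38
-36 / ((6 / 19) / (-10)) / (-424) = -285 / 106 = -2.69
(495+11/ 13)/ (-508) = -3223/ 3302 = -0.98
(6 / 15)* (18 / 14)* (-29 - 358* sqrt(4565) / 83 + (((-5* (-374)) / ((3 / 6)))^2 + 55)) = 251777268 / 35 - 6444* sqrt(4565) / 2905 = 7193486.35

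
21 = 21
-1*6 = -6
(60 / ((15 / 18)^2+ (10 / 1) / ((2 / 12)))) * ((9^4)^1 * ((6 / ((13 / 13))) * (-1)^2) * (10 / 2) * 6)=510183360 / 437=1167467.64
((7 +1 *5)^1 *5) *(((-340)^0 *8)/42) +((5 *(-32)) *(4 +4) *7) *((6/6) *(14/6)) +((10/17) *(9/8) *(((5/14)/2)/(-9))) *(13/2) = -238708175/11424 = -20895.32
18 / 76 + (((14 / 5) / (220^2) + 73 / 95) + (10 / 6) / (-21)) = 134112679 / 144837000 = 0.93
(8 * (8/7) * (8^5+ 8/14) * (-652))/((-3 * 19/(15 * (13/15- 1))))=-6381045760/931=-6853969.67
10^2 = 100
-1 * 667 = -667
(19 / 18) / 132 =0.01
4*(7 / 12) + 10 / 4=29 / 6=4.83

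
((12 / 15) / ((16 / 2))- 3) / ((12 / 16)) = -3.87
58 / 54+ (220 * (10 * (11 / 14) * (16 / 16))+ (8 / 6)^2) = 327239 / 189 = 1731.42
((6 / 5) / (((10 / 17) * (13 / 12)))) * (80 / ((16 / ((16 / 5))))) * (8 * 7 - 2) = 528768 / 325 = 1626.98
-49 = -49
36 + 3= 39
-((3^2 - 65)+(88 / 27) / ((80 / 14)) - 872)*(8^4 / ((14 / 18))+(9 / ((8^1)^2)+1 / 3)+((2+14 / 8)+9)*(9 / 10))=4440917481611 / 907200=4895191.23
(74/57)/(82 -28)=37/1539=0.02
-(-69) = 69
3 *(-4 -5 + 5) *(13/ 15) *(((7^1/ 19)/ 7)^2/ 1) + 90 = 162398/ 1805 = 89.97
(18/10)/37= 9/185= 0.05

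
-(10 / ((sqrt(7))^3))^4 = -10000 / 117649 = -0.08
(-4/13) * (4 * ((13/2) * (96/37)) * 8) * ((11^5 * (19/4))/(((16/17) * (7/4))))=-19975477632/259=-77125396.26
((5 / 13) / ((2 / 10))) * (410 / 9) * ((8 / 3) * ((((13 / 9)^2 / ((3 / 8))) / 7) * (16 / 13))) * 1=10496000 / 45927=228.54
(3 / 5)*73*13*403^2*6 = 2774270538 / 5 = 554854107.60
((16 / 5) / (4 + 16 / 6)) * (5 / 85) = 12 / 425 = 0.03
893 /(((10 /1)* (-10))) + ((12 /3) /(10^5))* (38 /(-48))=-5358019 /600000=-8.93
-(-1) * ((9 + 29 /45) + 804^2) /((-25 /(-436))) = 12682871144 /1125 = 11273663.24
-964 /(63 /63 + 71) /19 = -241 /342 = -0.70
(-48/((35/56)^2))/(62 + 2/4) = -6144/3125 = -1.97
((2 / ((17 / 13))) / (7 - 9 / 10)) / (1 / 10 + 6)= 2600 / 63257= 0.04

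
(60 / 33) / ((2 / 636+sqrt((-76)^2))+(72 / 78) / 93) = 2563080 / 107155169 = 0.02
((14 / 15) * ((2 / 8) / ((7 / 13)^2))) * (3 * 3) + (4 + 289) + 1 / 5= 21031 / 70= 300.44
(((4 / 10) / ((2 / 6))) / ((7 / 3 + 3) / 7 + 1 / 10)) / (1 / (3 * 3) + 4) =2268 / 6697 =0.34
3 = 3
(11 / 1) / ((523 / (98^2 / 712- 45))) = -61699 / 93094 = -0.66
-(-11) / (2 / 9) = 99 / 2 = 49.50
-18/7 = -2.57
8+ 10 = 18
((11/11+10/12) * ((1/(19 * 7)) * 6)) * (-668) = -7348/133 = -55.25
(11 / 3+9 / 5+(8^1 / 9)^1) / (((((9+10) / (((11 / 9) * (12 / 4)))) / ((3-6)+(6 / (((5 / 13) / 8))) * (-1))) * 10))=-111683 / 7125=-15.67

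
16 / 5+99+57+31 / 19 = 15279 / 95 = 160.83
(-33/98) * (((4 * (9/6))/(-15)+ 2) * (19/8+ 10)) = -3267/490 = -6.67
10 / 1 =10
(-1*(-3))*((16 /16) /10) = 3 /10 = 0.30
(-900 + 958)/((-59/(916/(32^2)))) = -0.88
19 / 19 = 1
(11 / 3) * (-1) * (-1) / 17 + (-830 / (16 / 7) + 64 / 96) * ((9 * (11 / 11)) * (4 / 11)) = -1330705 / 1122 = -1186.01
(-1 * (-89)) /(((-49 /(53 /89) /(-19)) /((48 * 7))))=48336 /7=6905.14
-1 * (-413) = 413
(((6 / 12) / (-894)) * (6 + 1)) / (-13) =7 / 23244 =0.00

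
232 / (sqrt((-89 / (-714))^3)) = 165648 * sqrt(63546) / 7921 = 5271.70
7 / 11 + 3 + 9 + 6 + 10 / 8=875 / 44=19.89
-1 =-1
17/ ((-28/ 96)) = -408/ 7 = -58.29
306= 306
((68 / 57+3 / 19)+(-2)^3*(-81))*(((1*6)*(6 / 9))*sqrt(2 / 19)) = 148052*sqrt(38) / 1083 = 842.71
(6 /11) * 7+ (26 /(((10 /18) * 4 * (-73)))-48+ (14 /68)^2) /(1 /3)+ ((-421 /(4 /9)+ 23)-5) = -1241309532 /1160335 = -1069.79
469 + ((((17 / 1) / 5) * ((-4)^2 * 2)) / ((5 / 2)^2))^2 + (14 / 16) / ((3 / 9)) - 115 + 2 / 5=82507933 / 125000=660.06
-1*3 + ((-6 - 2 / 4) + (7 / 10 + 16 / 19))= -756 / 95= -7.96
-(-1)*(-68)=-68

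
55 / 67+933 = 62566 / 67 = 933.82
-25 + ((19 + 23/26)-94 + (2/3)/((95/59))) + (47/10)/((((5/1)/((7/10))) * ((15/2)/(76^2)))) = 125984321/308750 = 408.05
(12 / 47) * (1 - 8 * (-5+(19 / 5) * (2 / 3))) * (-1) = -5.29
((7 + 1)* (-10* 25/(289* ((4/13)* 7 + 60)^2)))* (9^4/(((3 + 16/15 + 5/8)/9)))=-37422303750/1659774107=-22.55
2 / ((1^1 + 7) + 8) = 1 / 8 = 0.12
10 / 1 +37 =47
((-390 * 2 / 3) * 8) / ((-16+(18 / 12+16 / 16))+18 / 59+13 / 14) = 429520 / 2533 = 169.57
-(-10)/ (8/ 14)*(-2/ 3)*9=-105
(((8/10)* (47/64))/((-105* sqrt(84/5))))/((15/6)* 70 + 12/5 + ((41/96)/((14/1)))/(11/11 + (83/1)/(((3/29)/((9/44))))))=-68291* sqrt(105)/90938598870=-0.00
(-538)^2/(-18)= -144722/9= -16080.22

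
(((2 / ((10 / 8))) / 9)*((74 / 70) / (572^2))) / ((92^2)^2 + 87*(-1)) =37 / 4614593082249150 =0.00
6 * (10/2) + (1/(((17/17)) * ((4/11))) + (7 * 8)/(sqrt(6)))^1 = 28 * sqrt(6)/3 + 131/4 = 55.61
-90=-90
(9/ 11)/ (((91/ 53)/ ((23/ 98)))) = 10971/ 98098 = 0.11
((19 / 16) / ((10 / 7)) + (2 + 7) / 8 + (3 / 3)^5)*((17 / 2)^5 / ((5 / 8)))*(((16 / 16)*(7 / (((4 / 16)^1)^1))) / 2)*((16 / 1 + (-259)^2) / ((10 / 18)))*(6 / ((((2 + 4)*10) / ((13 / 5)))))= 36905640937087923 / 400000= 92264102342.72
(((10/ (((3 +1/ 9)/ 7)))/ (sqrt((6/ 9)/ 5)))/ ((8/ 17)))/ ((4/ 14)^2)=37485*sqrt(30)/ 128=1604.01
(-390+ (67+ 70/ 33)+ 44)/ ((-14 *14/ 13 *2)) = 118781/ 12936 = 9.18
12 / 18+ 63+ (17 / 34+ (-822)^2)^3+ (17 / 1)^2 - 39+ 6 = 7403602801253336899 / 24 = 308483450052222370.79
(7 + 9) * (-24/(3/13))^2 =173056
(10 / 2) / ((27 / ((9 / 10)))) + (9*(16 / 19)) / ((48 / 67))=1225 / 114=10.75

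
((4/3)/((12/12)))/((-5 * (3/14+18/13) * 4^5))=-91/558720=-0.00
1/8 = 0.12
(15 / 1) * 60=900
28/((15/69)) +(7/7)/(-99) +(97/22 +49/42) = 66511/495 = 134.37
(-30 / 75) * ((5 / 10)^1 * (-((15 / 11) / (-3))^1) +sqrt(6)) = -2 * sqrt(6) / 5-1 / 11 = -1.07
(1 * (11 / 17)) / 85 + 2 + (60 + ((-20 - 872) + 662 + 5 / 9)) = -2177516 / 13005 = -167.44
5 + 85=90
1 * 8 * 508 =4064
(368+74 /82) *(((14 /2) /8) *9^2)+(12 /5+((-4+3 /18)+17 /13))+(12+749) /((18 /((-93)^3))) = -2173378751351 /63960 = -33980280.67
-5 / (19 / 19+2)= -5 / 3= -1.67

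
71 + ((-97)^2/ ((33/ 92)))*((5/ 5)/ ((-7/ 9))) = -33654.77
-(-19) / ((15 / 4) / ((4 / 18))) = 152 / 135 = 1.13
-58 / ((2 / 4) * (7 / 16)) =-1856 / 7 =-265.14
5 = 5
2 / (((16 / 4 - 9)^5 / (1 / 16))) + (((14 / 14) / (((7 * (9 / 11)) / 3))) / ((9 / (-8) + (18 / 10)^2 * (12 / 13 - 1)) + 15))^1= 714256033 / 18599175000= 0.04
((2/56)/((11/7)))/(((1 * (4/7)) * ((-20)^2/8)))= 7/8800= 0.00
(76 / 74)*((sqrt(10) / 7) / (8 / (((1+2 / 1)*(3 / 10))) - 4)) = 171*sqrt(10) / 5698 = 0.09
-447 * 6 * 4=-10728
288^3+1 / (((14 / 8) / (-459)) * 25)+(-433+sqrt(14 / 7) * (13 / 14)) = 13 * sqrt(2) / 14+4180299989 / 175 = 23887429.82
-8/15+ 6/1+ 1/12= 111/20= 5.55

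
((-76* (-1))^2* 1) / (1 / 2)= 11552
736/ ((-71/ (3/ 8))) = -276/ 71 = -3.89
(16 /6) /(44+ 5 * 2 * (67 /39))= 52 /1193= 0.04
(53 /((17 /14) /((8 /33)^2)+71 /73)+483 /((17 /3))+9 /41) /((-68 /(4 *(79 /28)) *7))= -3424663369091 /1643176308130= -2.08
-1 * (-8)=8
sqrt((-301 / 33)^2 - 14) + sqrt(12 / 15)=2 * sqrt(5) / 5 + sqrt(75355) / 33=9.21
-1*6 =-6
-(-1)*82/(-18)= -41/9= -4.56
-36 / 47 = -0.77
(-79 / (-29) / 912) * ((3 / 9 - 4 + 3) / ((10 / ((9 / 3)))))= -79 / 132240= -0.00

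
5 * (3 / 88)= 0.17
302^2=91204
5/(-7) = -5/7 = -0.71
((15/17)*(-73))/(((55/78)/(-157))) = 14341.57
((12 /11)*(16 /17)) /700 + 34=1112698 /32725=34.00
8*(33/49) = 264/49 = 5.39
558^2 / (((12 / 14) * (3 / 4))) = 484344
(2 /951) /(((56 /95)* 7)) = 95 /186396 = 0.00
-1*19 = -19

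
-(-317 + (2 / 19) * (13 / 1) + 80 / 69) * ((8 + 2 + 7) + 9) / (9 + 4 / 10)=53595490 / 61617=869.82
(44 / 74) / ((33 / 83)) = 166 / 111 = 1.50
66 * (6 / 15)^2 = 264 / 25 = 10.56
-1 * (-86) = 86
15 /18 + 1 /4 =13 /12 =1.08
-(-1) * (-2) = -2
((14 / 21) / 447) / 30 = 1 / 20115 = 0.00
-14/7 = -2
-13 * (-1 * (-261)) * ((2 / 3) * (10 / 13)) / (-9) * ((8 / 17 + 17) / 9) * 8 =51040 / 17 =3002.35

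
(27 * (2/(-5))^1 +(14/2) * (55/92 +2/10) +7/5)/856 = -351/78752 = -0.00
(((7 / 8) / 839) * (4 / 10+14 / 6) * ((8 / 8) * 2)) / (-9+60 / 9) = -41 / 16780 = -0.00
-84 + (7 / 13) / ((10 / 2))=-5453 / 65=-83.89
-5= -5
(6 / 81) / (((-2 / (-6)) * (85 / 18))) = 0.05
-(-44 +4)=40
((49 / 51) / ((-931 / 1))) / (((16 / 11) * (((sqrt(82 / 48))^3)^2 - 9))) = 288 / 1629535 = 0.00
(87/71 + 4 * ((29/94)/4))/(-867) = -10237/5786358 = -0.00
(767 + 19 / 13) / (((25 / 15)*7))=65.87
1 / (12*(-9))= -1 / 108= -0.01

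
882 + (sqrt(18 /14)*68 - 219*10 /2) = -213 + 204*sqrt(7) /7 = -135.90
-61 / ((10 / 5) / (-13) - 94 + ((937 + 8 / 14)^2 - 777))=-38857 / 559393672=-0.00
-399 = -399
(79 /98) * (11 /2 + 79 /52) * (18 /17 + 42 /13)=6833895 /281554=24.27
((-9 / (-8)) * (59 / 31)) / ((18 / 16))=59 / 31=1.90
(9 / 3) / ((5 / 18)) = 54 / 5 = 10.80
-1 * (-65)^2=-4225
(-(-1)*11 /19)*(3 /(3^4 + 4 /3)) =99 /4693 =0.02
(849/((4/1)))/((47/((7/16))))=1.98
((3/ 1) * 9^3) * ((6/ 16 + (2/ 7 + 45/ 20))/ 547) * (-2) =-356481/ 15316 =-23.28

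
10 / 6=5 / 3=1.67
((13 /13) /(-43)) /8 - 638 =-219473 /344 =-638.00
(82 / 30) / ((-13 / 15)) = -41 / 13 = -3.15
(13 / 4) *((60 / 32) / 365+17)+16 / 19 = 2490333 / 44384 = 56.11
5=5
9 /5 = 1.80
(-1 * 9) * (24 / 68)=-54 / 17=-3.18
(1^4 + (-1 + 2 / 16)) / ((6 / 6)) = 1 / 8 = 0.12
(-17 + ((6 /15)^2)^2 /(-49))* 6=-3123846 /30625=-102.00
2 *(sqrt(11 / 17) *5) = 8.04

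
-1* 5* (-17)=85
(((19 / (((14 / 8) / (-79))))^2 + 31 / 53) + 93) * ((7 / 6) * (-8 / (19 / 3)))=-7643151552 / 7049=-1084288.77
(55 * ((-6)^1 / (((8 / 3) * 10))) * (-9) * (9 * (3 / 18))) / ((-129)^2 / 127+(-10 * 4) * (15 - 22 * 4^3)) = 339471 / 113489296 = 0.00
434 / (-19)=-434 / 19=-22.84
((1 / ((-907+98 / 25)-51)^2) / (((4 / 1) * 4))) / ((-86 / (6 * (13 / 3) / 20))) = -0.00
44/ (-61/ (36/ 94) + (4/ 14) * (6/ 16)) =-11088/ 40111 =-0.28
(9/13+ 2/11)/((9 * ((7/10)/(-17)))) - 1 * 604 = -5462686/9009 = -606.36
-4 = -4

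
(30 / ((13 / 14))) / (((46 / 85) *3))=5950 / 299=19.90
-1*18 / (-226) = 9 / 113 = 0.08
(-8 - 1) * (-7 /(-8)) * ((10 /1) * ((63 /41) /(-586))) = 19845 /96104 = 0.21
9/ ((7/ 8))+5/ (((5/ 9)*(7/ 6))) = 18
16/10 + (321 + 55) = 1888/5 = 377.60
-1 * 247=-247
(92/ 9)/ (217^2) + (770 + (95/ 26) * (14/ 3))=4336191761/ 5509413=787.05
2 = 2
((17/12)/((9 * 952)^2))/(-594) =-1/30780642816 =-0.00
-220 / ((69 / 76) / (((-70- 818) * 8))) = 39592960 / 23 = 1721433.04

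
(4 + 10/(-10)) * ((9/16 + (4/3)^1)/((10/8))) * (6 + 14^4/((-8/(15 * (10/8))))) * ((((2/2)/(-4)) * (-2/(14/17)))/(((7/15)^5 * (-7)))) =6043702055625/3764768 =1605331.87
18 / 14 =9 / 7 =1.29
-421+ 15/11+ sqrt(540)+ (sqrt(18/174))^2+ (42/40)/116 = -369181/880+ 6*sqrt(15) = -396.29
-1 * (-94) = 94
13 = 13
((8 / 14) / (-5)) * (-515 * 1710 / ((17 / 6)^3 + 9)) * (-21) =-456528960 / 6857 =-66578.53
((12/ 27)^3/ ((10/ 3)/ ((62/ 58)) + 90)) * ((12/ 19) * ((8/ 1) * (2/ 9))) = 31744/ 29987415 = 0.00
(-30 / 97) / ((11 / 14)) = -420 / 1067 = -0.39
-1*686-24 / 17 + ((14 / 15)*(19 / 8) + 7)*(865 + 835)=764027 / 51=14980.92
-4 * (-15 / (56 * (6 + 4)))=3 / 28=0.11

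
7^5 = 16807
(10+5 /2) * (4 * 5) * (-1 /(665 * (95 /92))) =-920 /2527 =-0.36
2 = 2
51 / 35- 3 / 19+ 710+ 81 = 526879 / 665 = 792.30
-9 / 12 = -3 / 4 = -0.75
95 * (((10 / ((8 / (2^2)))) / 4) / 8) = 475 / 32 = 14.84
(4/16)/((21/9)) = 3/28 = 0.11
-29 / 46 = -0.63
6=6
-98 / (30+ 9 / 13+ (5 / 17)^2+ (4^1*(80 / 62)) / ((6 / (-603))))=5706883 / 28413922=0.20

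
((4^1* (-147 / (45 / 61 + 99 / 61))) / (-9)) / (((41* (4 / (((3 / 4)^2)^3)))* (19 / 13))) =1049139 / 51052544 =0.02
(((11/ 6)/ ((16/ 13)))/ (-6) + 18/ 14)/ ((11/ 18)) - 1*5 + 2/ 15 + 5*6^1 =991673/ 36960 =26.83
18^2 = 324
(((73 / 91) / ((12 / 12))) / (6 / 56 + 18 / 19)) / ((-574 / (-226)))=626924 / 2093091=0.30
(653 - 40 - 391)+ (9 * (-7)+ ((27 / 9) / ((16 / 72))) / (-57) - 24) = 5121 / 38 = 134.76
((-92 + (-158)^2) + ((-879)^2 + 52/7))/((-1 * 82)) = -5582643/574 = -9725.86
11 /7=1.57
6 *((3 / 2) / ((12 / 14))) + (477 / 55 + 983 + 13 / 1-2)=1013.17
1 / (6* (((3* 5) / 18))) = 1 / 5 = 0.20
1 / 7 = 0.14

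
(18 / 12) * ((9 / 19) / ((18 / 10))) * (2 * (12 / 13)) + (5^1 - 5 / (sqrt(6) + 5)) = 5 * sqrt(6) / 19 + 1090 / 247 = 5.06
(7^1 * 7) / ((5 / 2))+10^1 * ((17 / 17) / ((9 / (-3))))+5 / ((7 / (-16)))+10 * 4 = 4708 / 105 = 44.84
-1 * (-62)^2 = -3844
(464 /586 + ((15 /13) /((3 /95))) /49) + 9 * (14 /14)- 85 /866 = 1687321963 /161631106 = 10.44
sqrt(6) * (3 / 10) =3 * sqrt(6) / 10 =0.73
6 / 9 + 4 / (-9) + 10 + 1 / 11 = 1021 / 99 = 10.31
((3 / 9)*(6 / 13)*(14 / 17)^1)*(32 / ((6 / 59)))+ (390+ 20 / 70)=430.15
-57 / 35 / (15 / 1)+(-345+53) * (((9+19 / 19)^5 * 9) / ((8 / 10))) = -57487500019 / 175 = -328500000.11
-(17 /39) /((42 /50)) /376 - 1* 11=-3387809 /307944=-11.00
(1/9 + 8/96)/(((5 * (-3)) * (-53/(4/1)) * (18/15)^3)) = 175/309096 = 0.00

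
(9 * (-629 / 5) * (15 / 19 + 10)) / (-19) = 642.94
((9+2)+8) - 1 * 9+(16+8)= 34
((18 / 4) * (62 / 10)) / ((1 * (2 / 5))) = 279 / 4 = 69.75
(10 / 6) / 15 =0.11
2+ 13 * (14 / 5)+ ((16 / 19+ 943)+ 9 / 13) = 1213924 / 1235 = 982.93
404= 404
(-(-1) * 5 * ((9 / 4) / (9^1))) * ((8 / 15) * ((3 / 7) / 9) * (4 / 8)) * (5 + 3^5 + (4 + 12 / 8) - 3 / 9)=4.02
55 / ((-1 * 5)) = -11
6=6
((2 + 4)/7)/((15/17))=34/35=0.97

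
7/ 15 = 0.47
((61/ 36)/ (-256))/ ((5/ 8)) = -61/ 5760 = -0.01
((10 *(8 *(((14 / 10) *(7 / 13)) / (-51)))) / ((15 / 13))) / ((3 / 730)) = -114464 / 459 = -249.38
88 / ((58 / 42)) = 1848 / 29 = 63.72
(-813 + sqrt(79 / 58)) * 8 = -6504 + 4 * sqrt(4582) / 29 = -6494.66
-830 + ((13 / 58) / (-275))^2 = -211154074831 / 254402500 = -830.00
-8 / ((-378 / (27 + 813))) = 160 / 9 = 17.78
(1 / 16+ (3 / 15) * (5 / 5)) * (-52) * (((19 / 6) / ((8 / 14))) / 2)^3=-214089967 / 737280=-290.38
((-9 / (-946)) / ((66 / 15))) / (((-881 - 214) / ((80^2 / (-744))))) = 200 / 11774389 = 0.00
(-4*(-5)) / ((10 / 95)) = 190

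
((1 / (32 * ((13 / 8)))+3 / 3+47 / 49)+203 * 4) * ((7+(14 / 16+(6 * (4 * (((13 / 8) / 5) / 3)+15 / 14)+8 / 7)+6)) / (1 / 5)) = 13964356461 / 142688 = 97866.37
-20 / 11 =-1.82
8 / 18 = 4 / 9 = 0.44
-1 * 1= -1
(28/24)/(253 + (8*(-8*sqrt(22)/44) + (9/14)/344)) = 1298855936*sqrt(22)/48957410445201 + 225921423112/48957410445201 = 0.00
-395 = -395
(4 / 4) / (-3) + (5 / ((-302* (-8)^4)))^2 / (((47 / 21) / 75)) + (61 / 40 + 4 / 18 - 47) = -147528762087765661 / 3236265575055360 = -45.59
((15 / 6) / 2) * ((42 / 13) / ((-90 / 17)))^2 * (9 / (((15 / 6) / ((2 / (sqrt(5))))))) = 14161 * sqrt(5) / 21125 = 1.50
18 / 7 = 2.57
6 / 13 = 0.46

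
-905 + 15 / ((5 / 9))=-878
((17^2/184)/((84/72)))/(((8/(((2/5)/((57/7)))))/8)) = 289/4370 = 0.07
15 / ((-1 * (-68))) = 15 / 68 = 0.22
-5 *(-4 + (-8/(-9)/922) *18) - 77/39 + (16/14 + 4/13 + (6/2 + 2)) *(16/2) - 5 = 8122964/125853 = 64.54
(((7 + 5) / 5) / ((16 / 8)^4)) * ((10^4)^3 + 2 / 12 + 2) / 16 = 6000000000013 / 640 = 9375000000.02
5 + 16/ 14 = 43/ 7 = 6.14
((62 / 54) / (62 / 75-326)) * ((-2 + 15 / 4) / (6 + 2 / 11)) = -8525 / 8528832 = -0.00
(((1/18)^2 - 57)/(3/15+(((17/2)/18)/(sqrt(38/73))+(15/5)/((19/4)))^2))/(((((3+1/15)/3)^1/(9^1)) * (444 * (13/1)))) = -21627493048369575/90029105635184807+330476050764000 * sqrt(2774)/90029105635184807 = -0.05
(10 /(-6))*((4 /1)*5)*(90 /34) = -1500 /17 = -88.24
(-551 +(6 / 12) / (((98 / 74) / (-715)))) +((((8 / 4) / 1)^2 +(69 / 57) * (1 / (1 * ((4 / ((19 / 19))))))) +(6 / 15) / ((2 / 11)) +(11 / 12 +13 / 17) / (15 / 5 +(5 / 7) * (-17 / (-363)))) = -1985807385421 / 2439890320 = -813.89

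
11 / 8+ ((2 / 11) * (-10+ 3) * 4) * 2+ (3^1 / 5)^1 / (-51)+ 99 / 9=16317 / 7480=2.18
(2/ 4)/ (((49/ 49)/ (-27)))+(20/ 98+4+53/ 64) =-26555/ 3136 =-8.47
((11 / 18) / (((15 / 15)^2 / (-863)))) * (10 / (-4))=47465 / 36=1318.47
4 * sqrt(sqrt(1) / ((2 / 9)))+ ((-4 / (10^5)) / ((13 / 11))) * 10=-11 / 32500+ 6 * sqrt(2)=8.48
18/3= 6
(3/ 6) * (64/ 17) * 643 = 20576/ 17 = 1210.35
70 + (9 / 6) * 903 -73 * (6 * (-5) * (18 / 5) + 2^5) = 13945 / 2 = 6972.50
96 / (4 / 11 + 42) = 528 / 233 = 2.27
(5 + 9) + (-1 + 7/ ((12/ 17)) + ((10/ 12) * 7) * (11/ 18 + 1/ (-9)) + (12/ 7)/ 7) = 7667/ 294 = 26.08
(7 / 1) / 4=7 / 4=1.75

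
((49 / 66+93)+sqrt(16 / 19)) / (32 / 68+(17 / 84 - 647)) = -1472506 / 10152505 - 5712* sqrt(19) / 17536145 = -0.15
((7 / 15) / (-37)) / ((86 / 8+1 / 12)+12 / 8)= -7 / 6845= -0.00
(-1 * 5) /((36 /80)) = -100 /9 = -11.11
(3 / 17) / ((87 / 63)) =63 / 493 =0.13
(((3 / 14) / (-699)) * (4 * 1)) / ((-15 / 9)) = 6 / 8155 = 0.00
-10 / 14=-5 / 7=-0.71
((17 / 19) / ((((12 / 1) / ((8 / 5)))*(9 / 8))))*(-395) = -21488 / 513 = -41.89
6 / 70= 3 / 35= 0.09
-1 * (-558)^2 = -311364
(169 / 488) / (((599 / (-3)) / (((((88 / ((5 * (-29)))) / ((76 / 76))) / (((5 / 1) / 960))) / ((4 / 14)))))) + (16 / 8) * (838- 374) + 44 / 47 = 231493591268 / 249013285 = 929.64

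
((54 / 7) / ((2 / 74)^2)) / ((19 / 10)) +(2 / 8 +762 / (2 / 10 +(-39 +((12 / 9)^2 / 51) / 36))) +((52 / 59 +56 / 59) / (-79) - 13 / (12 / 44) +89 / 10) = 81973581615536549 / 14903836761660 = 5500.17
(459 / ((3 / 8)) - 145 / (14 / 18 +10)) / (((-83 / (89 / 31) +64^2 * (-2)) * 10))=-3483549 / 236570390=-0.01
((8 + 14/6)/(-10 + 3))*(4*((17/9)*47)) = -524.21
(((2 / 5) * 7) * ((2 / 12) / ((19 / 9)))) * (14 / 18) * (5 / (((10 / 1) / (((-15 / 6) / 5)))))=-49 / 1140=-0.04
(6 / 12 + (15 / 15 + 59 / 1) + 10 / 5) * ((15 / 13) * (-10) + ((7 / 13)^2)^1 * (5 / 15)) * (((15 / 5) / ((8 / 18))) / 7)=-6526125 / 9464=-689.57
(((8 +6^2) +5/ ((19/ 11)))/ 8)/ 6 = 297/ 304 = 0.98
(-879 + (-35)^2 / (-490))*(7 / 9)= -685.61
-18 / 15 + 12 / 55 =-54 / 55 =-0.98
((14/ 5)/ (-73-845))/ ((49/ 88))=-88/ 16065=-0.01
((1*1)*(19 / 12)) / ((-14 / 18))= -2.04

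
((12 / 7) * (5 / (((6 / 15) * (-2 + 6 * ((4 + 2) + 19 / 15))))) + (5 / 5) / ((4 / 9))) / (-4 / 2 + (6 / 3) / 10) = -3355 / 2184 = -1.54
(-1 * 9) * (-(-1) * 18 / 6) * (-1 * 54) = 1458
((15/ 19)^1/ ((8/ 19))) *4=15/ 2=7.50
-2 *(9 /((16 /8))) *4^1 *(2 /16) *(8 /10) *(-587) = 10566 /5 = 2113.20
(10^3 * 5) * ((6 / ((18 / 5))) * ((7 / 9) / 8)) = 21875 / 27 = 810.19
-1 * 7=-7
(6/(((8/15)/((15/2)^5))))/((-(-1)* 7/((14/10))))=6834375/128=53393.55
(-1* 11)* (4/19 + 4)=-880/19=-46.32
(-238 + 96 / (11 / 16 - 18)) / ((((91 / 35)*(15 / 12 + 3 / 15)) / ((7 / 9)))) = -47223400 / 939861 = -50.25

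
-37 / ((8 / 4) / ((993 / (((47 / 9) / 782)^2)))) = -411930345.41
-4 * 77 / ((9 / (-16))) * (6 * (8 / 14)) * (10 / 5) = 11264 / 3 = 3754.67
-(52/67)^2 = -2704/4489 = -0.60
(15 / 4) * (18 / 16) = 135 / 32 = 4.22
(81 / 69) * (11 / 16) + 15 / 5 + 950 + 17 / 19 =6675275 / 6992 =954.70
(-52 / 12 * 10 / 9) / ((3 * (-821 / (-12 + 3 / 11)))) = -5590 / 243837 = -0.02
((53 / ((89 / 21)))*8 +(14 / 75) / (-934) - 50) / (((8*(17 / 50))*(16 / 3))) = 156000727 / 45220544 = 3.45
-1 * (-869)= 869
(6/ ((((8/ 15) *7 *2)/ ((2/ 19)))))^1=45/ 532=0.08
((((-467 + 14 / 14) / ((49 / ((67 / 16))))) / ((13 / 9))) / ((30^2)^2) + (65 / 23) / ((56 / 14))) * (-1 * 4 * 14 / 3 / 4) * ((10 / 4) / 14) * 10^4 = -37262704735 / 6329232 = -5887.40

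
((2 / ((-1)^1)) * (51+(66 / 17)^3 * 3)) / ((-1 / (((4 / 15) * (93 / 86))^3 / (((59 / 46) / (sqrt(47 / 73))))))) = 24404952122976 * sqrt(3431) / 210298907067125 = 6.80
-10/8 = -5/4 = -1.25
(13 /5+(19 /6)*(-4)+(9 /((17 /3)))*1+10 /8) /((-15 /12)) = 7373 /1275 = 5.78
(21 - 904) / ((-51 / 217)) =191611 / 51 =3757.08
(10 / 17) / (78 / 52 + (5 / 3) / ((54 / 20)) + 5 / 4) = 3240 / 18547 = 0.17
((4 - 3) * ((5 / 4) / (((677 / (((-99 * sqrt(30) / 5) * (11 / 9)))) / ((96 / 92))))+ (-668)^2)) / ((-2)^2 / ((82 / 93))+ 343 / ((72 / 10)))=658626624 / 77011 - 97416 * sqrt(30) / 109012571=8552.37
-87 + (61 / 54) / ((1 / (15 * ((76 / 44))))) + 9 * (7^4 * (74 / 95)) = 315529123 / 18810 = 16774.54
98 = 98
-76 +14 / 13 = -974 / 13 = -74.92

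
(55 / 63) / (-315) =-11 / 3969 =-0.00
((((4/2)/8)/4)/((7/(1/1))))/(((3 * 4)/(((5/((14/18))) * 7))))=15/448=0.03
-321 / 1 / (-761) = 321 / 761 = 0.42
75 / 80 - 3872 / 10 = -30901 / 80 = -386.26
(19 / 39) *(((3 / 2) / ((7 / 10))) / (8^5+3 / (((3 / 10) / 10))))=95 / 2990988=0.00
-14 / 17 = -0.82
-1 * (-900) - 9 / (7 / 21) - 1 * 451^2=-202528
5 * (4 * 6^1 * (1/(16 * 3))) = 5/2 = 2.50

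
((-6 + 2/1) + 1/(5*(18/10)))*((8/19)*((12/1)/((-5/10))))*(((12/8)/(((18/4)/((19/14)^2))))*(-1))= -1520/63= -24.13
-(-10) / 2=5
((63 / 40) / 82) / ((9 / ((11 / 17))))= 77 / 55760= 0.00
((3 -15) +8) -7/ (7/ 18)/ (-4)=1/ 2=0.50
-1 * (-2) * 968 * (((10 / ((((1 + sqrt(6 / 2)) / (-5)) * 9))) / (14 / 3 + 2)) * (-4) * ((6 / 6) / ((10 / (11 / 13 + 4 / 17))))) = -231352 / 663 + 231352 * sqrt(3) / 663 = 255.45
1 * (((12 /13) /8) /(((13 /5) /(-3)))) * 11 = -495 /338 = -1.46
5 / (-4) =-5 / 4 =-1.25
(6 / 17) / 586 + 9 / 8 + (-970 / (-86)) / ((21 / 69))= 458005193 / 11994248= 38.19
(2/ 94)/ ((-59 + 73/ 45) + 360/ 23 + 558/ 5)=207/ 679808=0.00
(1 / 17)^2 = 1 / 289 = 0.00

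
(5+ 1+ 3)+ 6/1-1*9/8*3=93/8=11.62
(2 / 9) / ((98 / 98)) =2 / 9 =0.22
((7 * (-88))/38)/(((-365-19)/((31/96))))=2387/175104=0.01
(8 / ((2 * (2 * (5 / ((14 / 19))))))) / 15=28 / 1425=0.02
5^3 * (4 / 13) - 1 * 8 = 396 / 13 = 30.46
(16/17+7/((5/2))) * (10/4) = 159/17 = 9.35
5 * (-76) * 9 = -3420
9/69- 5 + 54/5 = 682/115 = 5.93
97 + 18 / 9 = 99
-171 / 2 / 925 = -171 / 1850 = -0.09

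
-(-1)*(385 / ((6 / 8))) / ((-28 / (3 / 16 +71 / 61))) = -72545 / 2928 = -24.78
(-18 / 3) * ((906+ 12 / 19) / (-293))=103356 / 5567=18.57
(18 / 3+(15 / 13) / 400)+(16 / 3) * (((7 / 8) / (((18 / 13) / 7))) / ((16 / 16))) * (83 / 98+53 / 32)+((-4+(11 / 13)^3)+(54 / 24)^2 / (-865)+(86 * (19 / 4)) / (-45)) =17267334269 / 328389984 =52.58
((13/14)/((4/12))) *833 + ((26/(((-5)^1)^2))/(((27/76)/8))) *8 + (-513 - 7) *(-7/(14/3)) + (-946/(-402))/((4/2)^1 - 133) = 38957405681/11848950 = 3287.84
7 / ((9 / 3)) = 7 / 3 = 2.33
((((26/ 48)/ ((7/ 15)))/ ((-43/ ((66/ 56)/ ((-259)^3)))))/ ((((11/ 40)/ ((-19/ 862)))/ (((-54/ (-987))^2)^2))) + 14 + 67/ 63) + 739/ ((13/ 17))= 21226475729801234239046376764/ 21627710694753722745379011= 981.45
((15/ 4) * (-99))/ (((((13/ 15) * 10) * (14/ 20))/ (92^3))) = -47651854.95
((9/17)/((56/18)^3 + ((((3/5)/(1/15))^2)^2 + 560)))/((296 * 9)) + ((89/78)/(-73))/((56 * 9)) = -291576457603/9410220118497744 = -0.00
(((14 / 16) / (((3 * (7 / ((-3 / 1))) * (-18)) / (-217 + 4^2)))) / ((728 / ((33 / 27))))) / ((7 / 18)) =-737 / 122304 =-0.01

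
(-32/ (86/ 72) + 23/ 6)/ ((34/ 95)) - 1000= -9334685/ 8772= -1064.15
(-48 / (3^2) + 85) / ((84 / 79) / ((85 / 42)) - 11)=-1604885 / 211011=-7.61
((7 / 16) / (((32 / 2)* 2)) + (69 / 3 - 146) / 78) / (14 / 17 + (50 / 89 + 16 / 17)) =-3148553 / 4685824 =-0.67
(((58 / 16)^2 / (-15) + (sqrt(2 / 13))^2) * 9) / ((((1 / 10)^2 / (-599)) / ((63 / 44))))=557457.79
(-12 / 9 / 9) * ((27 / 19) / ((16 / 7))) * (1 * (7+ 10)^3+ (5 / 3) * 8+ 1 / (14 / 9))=-206933 / 456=-453.80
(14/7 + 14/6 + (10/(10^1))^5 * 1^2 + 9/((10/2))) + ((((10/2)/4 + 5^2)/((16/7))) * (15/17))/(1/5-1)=-361211/65280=-5.53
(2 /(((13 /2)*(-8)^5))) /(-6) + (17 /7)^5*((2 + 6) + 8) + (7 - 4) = 14548290568615 /10739269632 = 1354.68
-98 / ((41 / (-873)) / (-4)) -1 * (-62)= -8284.73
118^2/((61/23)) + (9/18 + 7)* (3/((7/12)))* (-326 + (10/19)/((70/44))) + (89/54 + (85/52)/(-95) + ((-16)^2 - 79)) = -568735602821/79734564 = -7132.86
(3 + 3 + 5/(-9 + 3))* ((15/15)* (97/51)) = 3007/306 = 9.83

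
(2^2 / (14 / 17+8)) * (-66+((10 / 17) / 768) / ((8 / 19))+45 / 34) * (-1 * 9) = 3377569 / 12800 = 263.87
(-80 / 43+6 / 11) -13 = -6771 / 473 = -14.32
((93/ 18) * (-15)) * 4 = -310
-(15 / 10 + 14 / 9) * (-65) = 3575 / 18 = 198.61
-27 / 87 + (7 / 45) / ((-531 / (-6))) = -71279 / 230985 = -0.31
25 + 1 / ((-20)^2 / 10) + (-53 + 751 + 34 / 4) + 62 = 31741 / 40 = 793.52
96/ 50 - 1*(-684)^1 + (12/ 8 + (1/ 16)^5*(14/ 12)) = 108121817263/ 157286400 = 687.42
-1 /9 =-0.11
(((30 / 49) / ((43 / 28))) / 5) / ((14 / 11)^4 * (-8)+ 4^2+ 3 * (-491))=-351384 / 6513418765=-0.00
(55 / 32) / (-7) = -55 / 224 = -0.25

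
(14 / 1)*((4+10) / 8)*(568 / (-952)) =-497 / 34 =-14.62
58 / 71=0.82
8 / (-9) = -8 / 9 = -0.89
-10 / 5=-2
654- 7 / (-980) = 91561 / 140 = 654.01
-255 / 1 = -255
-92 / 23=-4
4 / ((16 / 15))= 15 / 4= 3.75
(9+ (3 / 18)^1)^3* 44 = 1830125 / 54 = 33891.20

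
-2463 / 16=-153.94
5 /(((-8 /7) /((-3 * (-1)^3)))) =-105 /8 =-13.12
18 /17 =1.06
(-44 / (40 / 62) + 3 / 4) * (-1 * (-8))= -2698 / 5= -539.60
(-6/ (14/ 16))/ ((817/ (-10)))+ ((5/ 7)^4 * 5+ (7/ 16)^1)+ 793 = 794.82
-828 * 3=-2484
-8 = -8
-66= -66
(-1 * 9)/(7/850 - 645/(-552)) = -234600/30673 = -7.65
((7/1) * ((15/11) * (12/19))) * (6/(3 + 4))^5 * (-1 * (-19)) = 1399680/26411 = 53.00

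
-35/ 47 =-0.74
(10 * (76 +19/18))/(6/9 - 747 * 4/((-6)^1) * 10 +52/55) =381425/2465898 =0.15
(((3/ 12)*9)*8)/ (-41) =-18/ 41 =-0.44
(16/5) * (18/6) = 48/5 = 9.60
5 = 5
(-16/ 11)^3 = -4096/ 1331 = -3.08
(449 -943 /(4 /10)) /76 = -3817 /152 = -25.11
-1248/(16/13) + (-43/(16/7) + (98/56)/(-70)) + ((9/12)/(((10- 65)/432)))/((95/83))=-1037.98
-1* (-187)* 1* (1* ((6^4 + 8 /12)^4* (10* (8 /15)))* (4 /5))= 548087606101376000 /243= 2255504551857514.40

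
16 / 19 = 0.84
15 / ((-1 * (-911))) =15 / 911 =0.02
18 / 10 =9 / 5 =1.80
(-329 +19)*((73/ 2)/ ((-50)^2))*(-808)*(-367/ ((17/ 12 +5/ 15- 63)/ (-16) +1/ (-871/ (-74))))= -9351905650048/ 27266375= -342983.09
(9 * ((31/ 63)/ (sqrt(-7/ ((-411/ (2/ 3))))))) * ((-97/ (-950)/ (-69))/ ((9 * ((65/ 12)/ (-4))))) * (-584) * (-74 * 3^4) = 14034655296 * sqrt(1918)/ 34796125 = 17664.25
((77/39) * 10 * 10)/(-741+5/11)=-42350/158847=-0.27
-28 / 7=-4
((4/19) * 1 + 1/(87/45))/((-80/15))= -1203/8816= -0.14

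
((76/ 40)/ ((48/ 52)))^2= 61009/ 14400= 4.24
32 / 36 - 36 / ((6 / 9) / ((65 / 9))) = -3502 / 9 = -389.11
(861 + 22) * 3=2649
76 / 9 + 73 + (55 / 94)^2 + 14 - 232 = -10832219 / 79524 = -136.21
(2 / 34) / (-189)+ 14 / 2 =22490 / 3213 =7.00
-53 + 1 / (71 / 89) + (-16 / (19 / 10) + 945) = 1193639 / 1349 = 884.83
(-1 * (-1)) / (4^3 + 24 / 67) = 67 / 4312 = 0.02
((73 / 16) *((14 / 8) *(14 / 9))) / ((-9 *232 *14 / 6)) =-511 / 200448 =-0.00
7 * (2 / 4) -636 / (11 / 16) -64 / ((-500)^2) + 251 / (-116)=-18417364479 / 19937500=-923.75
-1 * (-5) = 5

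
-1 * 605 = -605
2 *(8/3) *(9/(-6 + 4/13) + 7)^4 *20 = 517139232020/5622483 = 91977.02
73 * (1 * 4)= 292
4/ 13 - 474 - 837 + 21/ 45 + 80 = -1230.23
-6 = -6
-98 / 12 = -49 / 6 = -8.17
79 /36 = 2.19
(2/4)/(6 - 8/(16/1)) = 0.09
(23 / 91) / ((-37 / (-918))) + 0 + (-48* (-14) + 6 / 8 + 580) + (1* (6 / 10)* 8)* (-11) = 81226913 / 67340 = 1206.22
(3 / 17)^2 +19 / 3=5518 / 867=6.36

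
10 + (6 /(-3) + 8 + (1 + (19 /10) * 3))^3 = 2058383 /1000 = 2058.38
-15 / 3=-5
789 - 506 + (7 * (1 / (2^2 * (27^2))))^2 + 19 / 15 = 12085677173 / 42515280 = 284.27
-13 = -13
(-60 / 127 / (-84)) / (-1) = -5 / 889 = -0.01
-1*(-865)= 865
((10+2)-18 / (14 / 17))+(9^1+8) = 50 / 7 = 7.14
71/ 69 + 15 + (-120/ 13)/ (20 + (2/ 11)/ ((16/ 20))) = 1243210/ 79833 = 15.57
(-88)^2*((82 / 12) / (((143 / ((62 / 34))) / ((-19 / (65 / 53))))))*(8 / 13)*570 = -136959218176 / 37349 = -3667011.65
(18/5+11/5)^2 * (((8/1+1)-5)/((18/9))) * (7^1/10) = 5887/125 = 47.10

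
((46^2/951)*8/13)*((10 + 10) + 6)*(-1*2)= -67712/951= -71.20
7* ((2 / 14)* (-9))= -9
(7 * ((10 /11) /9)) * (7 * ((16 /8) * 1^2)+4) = 140 /11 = 12.73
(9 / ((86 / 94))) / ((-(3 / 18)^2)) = -354.14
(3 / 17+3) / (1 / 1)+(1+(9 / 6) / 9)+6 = 10.34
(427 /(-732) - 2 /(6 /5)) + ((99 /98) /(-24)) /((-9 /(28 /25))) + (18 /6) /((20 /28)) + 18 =20953 /1050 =19.96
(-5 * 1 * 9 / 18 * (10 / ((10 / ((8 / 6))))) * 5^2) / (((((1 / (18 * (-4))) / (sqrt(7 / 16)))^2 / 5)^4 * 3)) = -459356342760000000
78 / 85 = 0.92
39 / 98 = 0.40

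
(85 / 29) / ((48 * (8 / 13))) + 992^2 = 10958537809 / 11136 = 984064.10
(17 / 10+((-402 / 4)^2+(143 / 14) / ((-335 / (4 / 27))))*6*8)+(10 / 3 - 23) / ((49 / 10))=484809.47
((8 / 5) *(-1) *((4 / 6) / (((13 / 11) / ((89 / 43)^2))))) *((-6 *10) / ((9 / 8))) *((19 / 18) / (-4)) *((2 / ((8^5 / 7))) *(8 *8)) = -1.49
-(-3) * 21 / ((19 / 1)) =3.32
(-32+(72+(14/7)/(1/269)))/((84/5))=34.40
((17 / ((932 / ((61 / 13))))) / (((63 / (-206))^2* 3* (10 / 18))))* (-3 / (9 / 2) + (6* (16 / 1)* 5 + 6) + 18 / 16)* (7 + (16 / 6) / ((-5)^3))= 13445402539087 / 7213260600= 1863.98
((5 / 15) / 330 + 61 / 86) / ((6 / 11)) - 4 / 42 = 98093 / 81270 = 1.21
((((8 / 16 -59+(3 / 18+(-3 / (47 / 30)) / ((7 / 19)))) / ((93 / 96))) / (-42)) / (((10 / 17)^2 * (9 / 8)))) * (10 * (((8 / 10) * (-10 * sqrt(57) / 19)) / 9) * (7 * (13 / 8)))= -3015458368 * sqrt(57) / 141266349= -161.16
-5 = -5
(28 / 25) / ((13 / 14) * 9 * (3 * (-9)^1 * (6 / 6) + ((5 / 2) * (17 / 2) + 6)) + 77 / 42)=4704 / 16475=0.29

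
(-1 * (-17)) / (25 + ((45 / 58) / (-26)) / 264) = 0.68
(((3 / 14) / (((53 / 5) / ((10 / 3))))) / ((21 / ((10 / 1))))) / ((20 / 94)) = 1175 / 7791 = 0.15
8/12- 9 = -25/3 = -8.33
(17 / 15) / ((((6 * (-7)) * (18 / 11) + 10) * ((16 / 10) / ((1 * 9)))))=-0.11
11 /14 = 0.79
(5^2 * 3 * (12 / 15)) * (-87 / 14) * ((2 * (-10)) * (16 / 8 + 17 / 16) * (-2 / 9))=-5075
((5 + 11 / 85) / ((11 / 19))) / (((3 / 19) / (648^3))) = 14275701356544 / 935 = 15268129793.10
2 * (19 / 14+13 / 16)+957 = 53835 / 56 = 961.34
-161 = -161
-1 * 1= -1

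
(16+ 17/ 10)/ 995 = 177/ 9950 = 0.02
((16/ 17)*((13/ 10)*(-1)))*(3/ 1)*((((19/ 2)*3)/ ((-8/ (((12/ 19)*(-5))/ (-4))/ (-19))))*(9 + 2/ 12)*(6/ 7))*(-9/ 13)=253935/ 238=1066.95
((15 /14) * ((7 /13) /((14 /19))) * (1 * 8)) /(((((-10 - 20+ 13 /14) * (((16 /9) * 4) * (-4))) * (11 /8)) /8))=2565 /58201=0.04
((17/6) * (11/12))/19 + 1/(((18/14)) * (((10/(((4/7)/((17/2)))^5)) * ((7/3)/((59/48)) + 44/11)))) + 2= 4334658051491713/2028673337047560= 2.14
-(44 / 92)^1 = -11 / 23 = -0.48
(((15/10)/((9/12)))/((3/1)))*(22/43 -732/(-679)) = 92828/87591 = 1.06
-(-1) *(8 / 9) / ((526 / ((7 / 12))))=7 / 7101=0.00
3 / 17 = 0.18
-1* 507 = -507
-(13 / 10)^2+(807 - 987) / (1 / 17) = -306169 / 100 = -3061.69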